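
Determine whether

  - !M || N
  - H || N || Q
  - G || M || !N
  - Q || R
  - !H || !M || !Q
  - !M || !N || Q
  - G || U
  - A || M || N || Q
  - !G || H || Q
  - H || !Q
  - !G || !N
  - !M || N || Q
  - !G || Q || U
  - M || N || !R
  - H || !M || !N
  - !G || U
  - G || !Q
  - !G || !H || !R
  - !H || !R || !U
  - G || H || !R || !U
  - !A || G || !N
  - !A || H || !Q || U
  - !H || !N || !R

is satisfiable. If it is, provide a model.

Try U = False:
  (G || U) forces G = True.
  clause (!G || U) is falsified — backtrack.
So U = True.
Set N = False.
  then (!M || N) forces M = False.
  then (M || N || !R) forces R = False.
  then (Q || R) forces Q = True.
  then (H || !Q) forces H = True.
  then (G || !Q) forces G = True.
Set A = False.
All clauses satisfied.

U=T, N=F, Q=T, A=F, M=F, R=F, H=T, G=T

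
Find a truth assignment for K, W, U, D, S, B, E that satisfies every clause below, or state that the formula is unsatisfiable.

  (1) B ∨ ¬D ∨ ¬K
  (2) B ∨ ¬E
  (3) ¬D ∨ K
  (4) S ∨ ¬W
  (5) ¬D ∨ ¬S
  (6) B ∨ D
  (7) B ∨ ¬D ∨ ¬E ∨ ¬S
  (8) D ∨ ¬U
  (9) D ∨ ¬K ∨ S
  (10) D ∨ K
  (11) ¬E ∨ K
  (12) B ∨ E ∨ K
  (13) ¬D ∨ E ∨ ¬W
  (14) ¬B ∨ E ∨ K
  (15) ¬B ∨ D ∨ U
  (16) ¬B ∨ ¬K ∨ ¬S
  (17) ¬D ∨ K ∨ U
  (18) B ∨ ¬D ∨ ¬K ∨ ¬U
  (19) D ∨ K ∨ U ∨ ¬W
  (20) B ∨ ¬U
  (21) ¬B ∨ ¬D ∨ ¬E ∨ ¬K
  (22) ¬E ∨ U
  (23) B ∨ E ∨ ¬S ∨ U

K=T, W=F, U=T, D=T, S=F, B=T, E=F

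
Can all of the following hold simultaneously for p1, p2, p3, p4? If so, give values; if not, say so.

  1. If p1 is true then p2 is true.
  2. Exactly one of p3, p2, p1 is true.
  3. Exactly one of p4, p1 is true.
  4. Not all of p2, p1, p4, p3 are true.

p1=F, p2=T, p3=F, p4=T

  (1) p1=F ⇒ p2: vacuous ✓
  (2) {p3, p2, p1}: 1 true — exactly one ✓
  (3) {p4, p1}: 1 true — exactly one ✓
  (4) {p2, p1, p4, p3}: 2/4 true — not all ✓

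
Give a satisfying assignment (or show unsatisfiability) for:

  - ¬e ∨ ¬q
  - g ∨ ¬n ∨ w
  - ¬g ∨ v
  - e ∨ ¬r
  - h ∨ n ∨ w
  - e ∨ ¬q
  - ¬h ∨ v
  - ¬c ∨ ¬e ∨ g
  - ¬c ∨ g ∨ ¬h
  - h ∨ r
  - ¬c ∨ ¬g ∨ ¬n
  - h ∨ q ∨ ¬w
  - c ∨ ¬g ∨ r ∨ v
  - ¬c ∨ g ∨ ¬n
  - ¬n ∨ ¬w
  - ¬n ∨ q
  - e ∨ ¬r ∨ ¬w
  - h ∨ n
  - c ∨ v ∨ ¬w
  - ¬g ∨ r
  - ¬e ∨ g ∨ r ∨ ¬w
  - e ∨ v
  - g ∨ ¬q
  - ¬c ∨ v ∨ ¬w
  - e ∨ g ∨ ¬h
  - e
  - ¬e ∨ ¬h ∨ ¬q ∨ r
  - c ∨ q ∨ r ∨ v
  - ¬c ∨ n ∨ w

q = False, r = False, n = False, e = True, c = False, g = False, h = True, v = True, w = False

Unit clause (e) forces e = True.
In (¬e ∨ ¬q) only ¬q is left, so q = False.
In (¬n ∨ q) only ¬n is left, so n = False.
In (h ∨ n) only h is left, so h = True.
In (¬h ∨ v) only v is left, so v = True.
Set r = False.
  then (¬g ∨ r) forces g = False.
  then (¬e ∨ g ∨ r ∨ ¬w) forces w = False.
  then (¬c ∨ n ∨ w) forces c = False.
All clauses satisfied.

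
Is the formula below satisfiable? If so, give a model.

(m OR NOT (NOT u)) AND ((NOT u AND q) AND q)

m = True, u = False, q = True

  m OR NOT (NOT u) = True
    NOT (NOT u) = False
      NOT u = True
  (NOT u AND q) AND q = True
    NOT u AND q = True
      NOT u = True
Both conjuncts True, so the formula holds.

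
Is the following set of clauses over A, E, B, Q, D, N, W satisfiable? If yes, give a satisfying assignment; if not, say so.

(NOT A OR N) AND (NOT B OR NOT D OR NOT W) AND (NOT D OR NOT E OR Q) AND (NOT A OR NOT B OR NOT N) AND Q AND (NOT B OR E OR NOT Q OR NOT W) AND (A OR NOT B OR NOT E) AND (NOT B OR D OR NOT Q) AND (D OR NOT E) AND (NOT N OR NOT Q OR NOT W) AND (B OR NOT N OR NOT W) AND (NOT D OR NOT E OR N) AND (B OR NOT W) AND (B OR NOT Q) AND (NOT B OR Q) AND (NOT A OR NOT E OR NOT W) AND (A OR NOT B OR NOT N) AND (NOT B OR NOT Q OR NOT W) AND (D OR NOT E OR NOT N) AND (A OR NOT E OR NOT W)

A: False, E: False, B: True, Q: True, D: True, N: False, W: False

Unit clause (Q) forces Q = True.
In (B OR NOT Q) only B is left, so B = True.
In (NOT B OR NOT Q OR NOT W) only NOT W is left, so W = False.
In (NOT B OR D OR NOT Q) only D is left, so D = True.
Try A = True:
  (NOT A OR N) forces N = True.
  clause (NOT A OR NOT B OR NOT N) is falsified — backtrack.
So A = False.
  then (A OR NOT B OR NOT E) forces E = False.
  then (A OR NOT B OR NOT N) forces N = False.
All clauses satisfied.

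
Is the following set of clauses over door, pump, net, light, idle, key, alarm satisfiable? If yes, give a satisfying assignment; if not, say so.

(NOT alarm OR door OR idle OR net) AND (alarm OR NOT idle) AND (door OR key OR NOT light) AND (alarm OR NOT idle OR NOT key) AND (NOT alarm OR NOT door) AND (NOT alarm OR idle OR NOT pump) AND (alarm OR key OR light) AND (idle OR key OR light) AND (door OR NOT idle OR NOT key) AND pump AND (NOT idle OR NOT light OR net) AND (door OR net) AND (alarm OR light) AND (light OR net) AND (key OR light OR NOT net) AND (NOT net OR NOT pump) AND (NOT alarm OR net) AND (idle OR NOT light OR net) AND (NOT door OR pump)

No satisfying assignment exists.

Case pump = True:
  (NOT net OR NOT pump) forces net = False.
  (door OR net) forces door = True.
  (NOT alarm OR NOT door) forces alarm = False.
  (alarm OR NOT idle) forces idle = False.
  (alarm OR light) forces light = True.
  Clause (idle OR NOT light OR net) is falsified — contradiction.
Case pump = False:
  Clause (pump) is falsified — contradiction.
Both cases fail, so the formula is unsatisfiable.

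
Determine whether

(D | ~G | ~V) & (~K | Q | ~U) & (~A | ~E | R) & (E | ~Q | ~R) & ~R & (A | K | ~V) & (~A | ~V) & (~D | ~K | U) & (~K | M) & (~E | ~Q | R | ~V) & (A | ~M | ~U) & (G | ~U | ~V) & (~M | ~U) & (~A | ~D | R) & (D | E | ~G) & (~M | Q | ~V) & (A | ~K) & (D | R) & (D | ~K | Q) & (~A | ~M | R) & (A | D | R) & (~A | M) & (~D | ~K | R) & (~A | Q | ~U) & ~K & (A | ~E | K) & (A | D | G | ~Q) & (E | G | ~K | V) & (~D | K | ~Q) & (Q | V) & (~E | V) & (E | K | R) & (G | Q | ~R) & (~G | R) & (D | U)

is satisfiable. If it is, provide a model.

UNSATISFIABLE

Case R = True:
  Clause (~R) is falsified — contradiction.
Case R = False:
  (D | R) forces D = True.
  (~A | ~D | R) forces A = False.
  (A | ~K) forces K = False.
  (A | K | ~V) forces V = False.
  (A | ~E | K) forces E = False.
  Clause (E | K | R) is falsified — contradiction.
Both cases fail, so the formula is unsatisfiable.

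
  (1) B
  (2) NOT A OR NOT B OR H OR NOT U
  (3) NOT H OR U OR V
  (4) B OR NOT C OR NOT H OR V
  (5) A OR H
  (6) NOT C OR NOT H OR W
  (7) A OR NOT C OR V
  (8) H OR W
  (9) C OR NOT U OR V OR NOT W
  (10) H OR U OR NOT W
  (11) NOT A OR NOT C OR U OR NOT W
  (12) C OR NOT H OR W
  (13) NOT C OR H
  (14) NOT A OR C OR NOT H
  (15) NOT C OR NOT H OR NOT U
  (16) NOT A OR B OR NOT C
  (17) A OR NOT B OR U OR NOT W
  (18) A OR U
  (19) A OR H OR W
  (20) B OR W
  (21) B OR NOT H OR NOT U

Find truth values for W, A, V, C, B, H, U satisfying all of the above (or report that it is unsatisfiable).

W: True; A: False; V: True; C: False; B: True; H: True; U: True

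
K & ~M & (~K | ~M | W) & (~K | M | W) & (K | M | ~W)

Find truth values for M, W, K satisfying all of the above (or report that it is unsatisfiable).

M = False, W = True, K = True

Unit clause (K) forces K = True.
Unit clause (~M) forces M = False.
In (~K | M | W) only W is left, so W = True.
All clauses satisfied.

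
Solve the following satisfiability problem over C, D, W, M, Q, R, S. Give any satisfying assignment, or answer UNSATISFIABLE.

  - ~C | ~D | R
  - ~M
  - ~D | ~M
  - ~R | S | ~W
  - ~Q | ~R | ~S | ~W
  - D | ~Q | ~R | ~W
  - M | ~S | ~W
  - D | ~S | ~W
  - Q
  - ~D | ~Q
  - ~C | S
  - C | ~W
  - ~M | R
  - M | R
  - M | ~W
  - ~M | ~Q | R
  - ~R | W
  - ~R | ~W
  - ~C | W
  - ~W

Case W = True:
  Clause (~W) is falsified — contradiction.
Case W = False:
  (~M) forces M = False.
  (Q) forces Q = True.
  (~D | ~Q) forces D = False.
  (M | R) forces R = True.
  Clause (~R | W) is falsified — contradiction.
Both cases fail, so the formula is unsatisfiable.

The formula is unsatisfiable.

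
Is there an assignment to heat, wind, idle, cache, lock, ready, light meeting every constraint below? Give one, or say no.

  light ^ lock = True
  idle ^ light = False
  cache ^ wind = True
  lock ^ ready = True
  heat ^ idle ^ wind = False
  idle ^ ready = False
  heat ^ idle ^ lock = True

heat=F, wind=F, idle=F, cache=T, lock=T, ready=F, light=F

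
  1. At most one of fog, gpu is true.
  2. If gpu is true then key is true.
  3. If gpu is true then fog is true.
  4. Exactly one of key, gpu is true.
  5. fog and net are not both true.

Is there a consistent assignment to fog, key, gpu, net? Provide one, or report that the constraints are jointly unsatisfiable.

fog=T, key=T, gpu=F, net=F

  (1) {fog, gpu}: 1 true — at most one ✓
  (2) gpu=F ⇒ key: vacuous ✓
  (3) gpu=F ⇒ fog: vacuous ✓
  (4) {key, gpu}: 1 true — exactly one ✓
  (5) fog=T, net=F — not both ✓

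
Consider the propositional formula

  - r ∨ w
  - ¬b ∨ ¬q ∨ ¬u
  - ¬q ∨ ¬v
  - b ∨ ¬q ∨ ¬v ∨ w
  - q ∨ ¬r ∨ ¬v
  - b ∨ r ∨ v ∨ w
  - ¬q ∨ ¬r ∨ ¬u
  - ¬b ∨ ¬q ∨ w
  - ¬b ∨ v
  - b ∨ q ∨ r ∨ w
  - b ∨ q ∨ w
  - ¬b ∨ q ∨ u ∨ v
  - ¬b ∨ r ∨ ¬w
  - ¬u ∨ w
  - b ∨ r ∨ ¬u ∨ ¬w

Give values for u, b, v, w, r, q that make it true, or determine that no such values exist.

u=F; b=F; v=F; w=T; r=T; q=F

Set u = False.
Set b = False.
Set v = False.
Set w = True.
Set r = True.
Set q = False.
All clauses satisfied.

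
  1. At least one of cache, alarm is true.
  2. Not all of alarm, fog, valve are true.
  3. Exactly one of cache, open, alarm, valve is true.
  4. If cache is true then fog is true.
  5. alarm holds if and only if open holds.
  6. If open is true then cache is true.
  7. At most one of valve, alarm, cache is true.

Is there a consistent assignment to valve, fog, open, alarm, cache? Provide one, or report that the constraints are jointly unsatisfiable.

valve=F, fog=T, open=F, alarm=F, cache=T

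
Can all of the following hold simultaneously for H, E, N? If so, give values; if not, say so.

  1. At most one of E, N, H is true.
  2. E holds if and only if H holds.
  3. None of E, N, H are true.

H=F; E=F; N=F

  (1) {E, N, H}: 0 true — at most one ✓
  (2) E=F, H=F — same ✓
  (3) {E, N, H}: 0 true — none ✓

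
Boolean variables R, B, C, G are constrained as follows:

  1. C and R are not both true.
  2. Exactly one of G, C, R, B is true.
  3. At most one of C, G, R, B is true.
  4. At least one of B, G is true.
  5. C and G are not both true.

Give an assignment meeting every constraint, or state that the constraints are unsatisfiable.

R = False, B = False, C = False, G = True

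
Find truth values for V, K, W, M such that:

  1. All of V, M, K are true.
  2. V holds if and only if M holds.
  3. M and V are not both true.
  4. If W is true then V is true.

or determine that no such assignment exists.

The formula is unsatisfiable.

Case V = True:
  (1) forces M = True.
  Constraint (3) is violated (M=T, V=T) — contradiction.
Case V = False:
  Constraint (1) is violated (V=F) — contradiction.
Both cases fail — unsatisfiable.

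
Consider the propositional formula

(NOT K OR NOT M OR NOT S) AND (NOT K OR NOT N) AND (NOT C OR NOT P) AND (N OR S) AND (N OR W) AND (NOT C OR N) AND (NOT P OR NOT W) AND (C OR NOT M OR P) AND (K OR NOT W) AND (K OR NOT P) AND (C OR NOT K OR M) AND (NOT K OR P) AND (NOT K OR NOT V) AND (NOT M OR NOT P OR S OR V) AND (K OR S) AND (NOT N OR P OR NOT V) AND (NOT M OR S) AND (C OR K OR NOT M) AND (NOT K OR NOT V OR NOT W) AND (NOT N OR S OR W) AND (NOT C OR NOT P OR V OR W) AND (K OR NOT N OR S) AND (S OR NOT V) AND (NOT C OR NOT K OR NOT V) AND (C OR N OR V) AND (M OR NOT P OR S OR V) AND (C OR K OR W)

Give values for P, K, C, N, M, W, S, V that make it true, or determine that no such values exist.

P: False, K: False, C: True, N: True, M: False, W: False, S: True, V: False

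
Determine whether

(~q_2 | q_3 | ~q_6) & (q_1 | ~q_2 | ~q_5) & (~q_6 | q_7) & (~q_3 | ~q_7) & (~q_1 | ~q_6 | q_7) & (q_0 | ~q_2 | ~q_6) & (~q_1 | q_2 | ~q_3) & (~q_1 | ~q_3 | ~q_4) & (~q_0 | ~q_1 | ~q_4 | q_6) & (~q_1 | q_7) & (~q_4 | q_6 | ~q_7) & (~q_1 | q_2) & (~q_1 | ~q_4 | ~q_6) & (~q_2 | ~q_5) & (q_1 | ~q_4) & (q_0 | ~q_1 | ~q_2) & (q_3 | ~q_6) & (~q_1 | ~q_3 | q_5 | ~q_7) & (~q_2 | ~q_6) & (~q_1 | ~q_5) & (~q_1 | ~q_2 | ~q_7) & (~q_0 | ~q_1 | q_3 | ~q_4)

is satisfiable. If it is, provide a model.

Set q_0 = False.
Try q_1 = True:
  (~q_1 | q_7) forces q_7 = True.
  (~q_3 | ~q_7) forces q_3 = False.
  (~q_1 | q_2) forces q_2 = True.
  clause (q_0 | ~q_1 | ~q_2) is falsified — backtrack.
So q_1 = False.
  then (q_1 | ~q_4) forces q_4 = False.
Set q_2 = False.
Set q_3 = False.
  then (q_3 | ~q_6) forces q_6 = False.
Set q_5 = False.
Set q_7 = True.
All clauses satisfied.

q_0=F; q_1=F; q_2=F; q_3=F; q_4=F; q_5=F; q_6=F; q_7=T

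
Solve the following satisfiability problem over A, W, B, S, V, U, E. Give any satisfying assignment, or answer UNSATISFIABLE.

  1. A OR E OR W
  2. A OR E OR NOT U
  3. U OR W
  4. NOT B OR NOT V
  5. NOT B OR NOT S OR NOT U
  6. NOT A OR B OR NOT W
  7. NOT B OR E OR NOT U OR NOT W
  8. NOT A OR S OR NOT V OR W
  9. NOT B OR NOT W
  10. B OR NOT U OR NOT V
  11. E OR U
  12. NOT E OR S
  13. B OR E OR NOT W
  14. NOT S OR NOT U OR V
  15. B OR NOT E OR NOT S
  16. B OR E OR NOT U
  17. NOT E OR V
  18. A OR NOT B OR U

Set A = True.
Try W = True:
  (NOT A OR B OR NOT W) forces B = True.
  clause (NOT B OR NOT W) is falsified — backtrack.
So W = False.
  then (U OR W) forces U = True.
Set B = True.
  then (NOT B OR NOT V) forces V = False.
  then (NOT B OR NOT S OR NOT U) forces S = False.
  then (NOT E OR S) forces E = False.
All clauses satisfied.

A = True, W = False, B = True, S = False, V = False, U = True, E = False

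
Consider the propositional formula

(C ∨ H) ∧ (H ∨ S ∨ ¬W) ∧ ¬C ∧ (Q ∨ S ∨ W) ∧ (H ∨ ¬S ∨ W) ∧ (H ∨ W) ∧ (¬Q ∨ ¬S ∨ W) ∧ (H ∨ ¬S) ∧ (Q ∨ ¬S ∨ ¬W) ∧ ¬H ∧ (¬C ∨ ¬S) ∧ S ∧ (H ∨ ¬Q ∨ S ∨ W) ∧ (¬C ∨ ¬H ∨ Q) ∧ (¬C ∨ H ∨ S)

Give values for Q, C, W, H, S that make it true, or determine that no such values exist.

Unsatisfiable — no assignment works.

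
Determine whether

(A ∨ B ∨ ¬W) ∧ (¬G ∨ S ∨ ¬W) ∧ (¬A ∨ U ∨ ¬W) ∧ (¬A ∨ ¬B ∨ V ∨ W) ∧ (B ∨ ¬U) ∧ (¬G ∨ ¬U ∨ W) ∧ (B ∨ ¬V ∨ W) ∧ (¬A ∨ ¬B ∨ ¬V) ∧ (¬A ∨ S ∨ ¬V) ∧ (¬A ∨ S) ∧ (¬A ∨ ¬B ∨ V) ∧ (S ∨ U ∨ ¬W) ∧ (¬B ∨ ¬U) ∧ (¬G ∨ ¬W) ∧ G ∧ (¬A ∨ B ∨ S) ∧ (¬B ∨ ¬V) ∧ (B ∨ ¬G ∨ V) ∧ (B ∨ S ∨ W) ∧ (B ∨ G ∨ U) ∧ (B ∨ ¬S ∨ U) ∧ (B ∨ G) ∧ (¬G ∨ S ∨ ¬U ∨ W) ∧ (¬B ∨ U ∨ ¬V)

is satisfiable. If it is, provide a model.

U = False, W = False, G = True, A = False, S = False, V = False, B = True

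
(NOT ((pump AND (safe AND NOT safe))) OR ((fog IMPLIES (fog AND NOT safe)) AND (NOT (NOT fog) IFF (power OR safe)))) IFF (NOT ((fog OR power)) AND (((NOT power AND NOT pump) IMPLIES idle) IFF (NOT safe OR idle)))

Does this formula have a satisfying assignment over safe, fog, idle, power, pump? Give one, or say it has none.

safe = True; fog = False; idle = True; power = False; pump = False

  (NOT ((pump AND (safe AND NOT safe))) OR ((fog IMPLIES (fog AND NOT safe)) AND (NOT (NOT fog) IFF (power OR safe)))) IFF (NOT ((fog OR power)) AND (((NOT power AND NOT pump) IMPLIES idle) IFF (NOT safe OR idle))) = True
    NOT ((pump AND (safe AND NOT safe))) OR ((fog IMPLIES (fog AND NOT safe)) AND (NOT (NOT fog) IFF (power OR safe))) = True
      NOT ((pump AND (safe AND NOT safe))) = True
        pump AND (safe AND NOT safe) = False
          safe AND NOT safe = False
            NOT safe = False
      (fog IMPLIES (fog AND NOT safe)) AND (NOT (NOT fog) IFF (power OR safe)) = False
        fog IMPLIES (fog AND NOT safe) = True
          fog AND NOT safe = False
            NOT safe = False
        NOT (NOT fog) IFF (power OR safe) = False
          NOT (NOT fog) = False
            NOT fog = True
          power OR safe = True
    NOT ((fog OR power)) AND (((NOT power AND NOT pump) IMPLIES idle) IFF (NOT safe OR idle)) = True
      NOT ((fog OR power)) = True
        fog OR power = False
      ((NOT power AND NOT pump) IMPLIES idle) IFF (NOT safe OR idle) = True
        (NOT power AND NOT pump) IMPLIES idle = True
          NOT power AND NOT pump = True
            NOT power = True
            NOT pump = True
        NOT safe OR idle = True
          NOT safe = False
The formula evaluates to True.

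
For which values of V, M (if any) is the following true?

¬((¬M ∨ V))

V: False, M: True

  ¬((¬M ∨ V)) = True
    ¬M ∨ V = False
      ¬M = False
The formula evaluates to True.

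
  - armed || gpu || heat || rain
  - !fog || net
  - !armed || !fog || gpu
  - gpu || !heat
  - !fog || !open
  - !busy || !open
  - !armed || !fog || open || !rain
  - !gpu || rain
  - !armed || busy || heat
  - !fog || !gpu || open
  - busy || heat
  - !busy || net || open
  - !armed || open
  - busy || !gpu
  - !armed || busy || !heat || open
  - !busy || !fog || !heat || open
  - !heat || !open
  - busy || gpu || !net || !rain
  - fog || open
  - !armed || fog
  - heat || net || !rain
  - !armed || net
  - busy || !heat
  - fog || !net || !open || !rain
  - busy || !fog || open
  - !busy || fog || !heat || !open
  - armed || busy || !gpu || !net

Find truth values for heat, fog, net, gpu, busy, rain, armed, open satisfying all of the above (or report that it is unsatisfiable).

Set heat = False.
  then (busy || heat) forces busy = True.
  then (!busy || !open) forces open = False.
  then (!busy || net || open) forces net = True.
  then (!armed || open) forces armed = False.
  then (fog || open) forces fog = True.
  then (!fog || !gpu || open) forces gpu = False.
  then (armed || gpu || heat || rain) forces rain = True.
All clauses satisfied.

heat: False, fog: True, net: True, gpu: False, busy: True, rain: True, armed: False, open: False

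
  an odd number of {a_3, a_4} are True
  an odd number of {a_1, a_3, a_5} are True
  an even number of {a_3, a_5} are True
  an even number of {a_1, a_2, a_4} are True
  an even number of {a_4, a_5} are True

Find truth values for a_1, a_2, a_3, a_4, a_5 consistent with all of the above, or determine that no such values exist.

The formula is unsatisfiable.

Adding constraints 1, 3, 5 mod 2: every variable appears an even number of times on the left, so the left side is 0.
But the right sides sum to 1 (mod 2). 0 ≠ 1 — the system is inconsistent.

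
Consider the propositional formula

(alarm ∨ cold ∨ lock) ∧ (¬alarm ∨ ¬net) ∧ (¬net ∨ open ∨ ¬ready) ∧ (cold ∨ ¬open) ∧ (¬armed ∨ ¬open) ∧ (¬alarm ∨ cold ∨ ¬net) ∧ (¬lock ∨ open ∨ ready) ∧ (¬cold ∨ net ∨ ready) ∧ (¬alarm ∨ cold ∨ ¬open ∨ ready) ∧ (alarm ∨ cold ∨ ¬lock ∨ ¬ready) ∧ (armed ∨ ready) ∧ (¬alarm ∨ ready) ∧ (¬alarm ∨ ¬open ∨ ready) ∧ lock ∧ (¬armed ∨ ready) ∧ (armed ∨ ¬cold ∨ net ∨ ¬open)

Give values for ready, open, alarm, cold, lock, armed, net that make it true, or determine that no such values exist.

ready = True, open = False, alarm = False, cold = True, lock = True, armed = False, net = False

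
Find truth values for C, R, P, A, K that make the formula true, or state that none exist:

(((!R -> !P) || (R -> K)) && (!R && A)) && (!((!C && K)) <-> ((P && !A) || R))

C = False, R = False, P = True, A = True, K = True

  ((!R -> !P) || (R -> K)) && (!R && A) = True
    (!R -> !P) || (R -> K) = True
      !R -> !P = False
        !R = True
        !P = False
      R -> K = True
    !R && A = True
      !R = True
  !((!C && K)) <-> ((P && !A) || R) = True
    !((!C && K)) = False
      !C && K = True
        !C = True
    (P && !A) || R = False
      P && !A = False
        !A = False
Both conjuncts True, so the formula holds.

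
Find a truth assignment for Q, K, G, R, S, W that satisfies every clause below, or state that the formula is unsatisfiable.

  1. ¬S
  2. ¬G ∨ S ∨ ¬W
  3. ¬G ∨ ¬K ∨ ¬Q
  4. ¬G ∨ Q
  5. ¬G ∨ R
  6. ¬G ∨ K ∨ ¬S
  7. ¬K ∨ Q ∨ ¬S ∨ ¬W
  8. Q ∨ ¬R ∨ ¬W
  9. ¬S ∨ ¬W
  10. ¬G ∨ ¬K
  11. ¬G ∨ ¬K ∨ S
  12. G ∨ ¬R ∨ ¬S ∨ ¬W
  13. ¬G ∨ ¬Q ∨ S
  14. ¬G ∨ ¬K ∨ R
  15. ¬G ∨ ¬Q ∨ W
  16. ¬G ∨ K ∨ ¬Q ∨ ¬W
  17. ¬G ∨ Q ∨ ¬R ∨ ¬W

Unit clause (¬S) forces S = False.
Set Q = True.
  then (¬G ∨ ¬Q ∨ S) forces G = False.
Set K = True.
Set R = False.
Set W = True.
All clauses satisfied.

Q = True, K = True, G = False, R = False, S = False, W = True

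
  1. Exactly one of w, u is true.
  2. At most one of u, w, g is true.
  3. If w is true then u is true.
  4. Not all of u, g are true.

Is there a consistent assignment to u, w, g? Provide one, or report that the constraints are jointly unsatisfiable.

u: True, w: False, g: False

  (1) {w, u}: 1 true — exactly one ✓
  (2) {u, w, g}: 1 true — at most one ✓
  (3) w=F ⇒ u: vacuous ✓
  (4) {u, g}: 1/2 true — not all ✓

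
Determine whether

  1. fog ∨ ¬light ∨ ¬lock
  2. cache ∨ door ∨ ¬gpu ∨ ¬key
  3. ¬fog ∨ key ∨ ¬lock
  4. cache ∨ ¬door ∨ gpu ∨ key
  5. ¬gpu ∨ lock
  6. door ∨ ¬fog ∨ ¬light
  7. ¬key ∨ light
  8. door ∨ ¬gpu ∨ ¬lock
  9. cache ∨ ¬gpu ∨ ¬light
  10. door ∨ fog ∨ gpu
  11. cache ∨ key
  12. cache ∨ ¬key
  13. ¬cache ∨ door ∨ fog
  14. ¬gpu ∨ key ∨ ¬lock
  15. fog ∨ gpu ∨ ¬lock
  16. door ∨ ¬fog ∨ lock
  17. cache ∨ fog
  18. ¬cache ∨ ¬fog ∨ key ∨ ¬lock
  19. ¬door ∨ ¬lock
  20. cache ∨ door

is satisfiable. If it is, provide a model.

key: True, gpu: False, fog: True, door: True, lock: False, light: True, cache: True

Set key = True.
  then (¬key ∨ light) forces light = True.
  then (cache ∨ ¬key) forces cache = True.
Try gpu = True:
  (¬gpu ∨ lock) forces lock = True.
  (fog ∨ ¬light ∨ ¬lock) forces fog = True.
  (door ∨ ¬fog ∨ ¬light) forces door = True.
  clause (¬door ∨ ¬lock) is falsified — backtrack.
So gpu = False.
Set fog = True.
  then (door ∨ ¬fog ∨ ¬light) forces door = True.
  then (¬door ∨ ¬lock) forces lock = False.
All clauses satisfied.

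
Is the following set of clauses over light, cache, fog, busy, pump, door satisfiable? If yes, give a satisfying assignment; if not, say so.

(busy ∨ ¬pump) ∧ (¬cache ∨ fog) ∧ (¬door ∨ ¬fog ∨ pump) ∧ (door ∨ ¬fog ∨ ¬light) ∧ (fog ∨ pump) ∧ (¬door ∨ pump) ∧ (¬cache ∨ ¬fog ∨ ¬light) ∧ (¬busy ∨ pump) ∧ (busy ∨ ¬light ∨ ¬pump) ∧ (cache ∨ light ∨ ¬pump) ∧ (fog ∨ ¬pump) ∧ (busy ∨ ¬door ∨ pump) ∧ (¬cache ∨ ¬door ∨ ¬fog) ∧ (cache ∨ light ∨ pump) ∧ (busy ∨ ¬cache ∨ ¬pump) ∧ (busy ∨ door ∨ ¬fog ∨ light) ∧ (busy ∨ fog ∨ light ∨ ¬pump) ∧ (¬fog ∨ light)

light=T, cache=F, fog=T, busy=T, pump=T, door=T

Try light = False:
  (¬fog ∨ light) forces fog = False.
  (¬cache ∨ fog) forces cache = False.
  (fog ∨ pump) forces pump = True.
  clause (cache ∨ light ∨ ¬pump) is falsified — backtrack.
So light = True.
Set cache = False.
Set fog = True.
  then (door ∨ ¬fog ∨ ¬light) forces door = True.
  then (¬door ∨ pump) forces pump = True.
  then (busy ∨ ¬light ∨ ¬pump) forces busy = True.
All clauses satisfied.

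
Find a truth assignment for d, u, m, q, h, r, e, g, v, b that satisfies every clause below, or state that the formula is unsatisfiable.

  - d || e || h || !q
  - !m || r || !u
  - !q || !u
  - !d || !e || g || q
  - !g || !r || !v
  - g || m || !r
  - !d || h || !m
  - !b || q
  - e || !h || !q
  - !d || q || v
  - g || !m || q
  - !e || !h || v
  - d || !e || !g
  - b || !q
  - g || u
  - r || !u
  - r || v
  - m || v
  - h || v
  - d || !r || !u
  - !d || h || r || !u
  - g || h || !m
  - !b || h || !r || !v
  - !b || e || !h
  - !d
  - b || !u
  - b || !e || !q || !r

d = False; u = False; m = False; q = False; h = True; r = False; e = False; g = True; v = True; b = False

Unit clause (!d) forces d = False.
Set u = False.
  then (g || u) forces g = True.
  then (d || !e || !g) forces e = False.
Set m = False.
  then (m || v) forces v = True.
  then (!g || !r || !v) forces r = False.
Set q = False.
  then (!b || q) forces b = False.
Set h = True.
All clauses satisfied.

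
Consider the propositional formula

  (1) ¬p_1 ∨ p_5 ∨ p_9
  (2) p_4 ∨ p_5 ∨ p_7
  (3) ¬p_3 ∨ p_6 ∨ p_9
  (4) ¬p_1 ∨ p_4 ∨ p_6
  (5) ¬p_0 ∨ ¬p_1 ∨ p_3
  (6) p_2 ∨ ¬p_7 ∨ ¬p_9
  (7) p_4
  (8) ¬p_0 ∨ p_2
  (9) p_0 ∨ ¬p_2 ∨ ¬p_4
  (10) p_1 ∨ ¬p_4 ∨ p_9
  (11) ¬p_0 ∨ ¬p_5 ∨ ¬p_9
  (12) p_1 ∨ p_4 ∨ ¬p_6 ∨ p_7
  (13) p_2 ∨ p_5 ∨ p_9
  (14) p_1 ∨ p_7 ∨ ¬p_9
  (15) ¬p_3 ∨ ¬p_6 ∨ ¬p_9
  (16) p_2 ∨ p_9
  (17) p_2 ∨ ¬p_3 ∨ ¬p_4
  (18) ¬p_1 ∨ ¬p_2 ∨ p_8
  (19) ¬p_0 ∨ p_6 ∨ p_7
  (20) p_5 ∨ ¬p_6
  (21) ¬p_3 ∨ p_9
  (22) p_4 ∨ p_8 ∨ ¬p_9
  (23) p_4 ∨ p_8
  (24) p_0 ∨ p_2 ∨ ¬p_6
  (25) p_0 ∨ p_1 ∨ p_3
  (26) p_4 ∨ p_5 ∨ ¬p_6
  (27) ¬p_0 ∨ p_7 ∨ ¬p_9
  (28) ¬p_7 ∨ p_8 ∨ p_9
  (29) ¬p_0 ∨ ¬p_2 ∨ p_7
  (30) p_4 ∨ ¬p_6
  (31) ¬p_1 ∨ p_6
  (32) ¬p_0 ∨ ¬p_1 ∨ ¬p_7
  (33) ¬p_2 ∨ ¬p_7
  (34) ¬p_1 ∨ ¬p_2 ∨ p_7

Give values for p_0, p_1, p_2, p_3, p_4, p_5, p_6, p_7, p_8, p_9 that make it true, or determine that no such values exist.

Unsatisfiable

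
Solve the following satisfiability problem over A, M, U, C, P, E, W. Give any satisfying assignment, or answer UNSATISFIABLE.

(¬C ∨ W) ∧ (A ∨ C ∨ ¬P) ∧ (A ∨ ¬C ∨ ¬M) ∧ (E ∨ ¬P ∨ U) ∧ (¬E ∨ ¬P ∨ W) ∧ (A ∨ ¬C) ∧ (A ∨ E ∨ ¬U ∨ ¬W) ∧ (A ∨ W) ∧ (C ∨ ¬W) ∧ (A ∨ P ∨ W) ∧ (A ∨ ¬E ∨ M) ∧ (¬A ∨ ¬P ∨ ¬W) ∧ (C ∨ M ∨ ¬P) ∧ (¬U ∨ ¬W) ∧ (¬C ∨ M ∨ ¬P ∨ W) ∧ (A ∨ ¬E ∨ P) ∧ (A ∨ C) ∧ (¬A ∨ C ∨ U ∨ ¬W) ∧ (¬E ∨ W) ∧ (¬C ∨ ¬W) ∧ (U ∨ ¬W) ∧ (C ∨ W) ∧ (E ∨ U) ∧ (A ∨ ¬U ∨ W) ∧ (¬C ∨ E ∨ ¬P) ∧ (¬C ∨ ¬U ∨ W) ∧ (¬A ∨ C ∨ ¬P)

Case C = True:
  (¬C ∨ W) forces W = True.
  Clause (¬C ∨ ¬W) is falsified — contradiction.
Case C = False:
  (C ∨ ¬W) forces W = False.
  Clause (C ∨ W) is falsified — contradiction.
Both cases fail, so the formula is unsatisfiable.

UNSATISFIABLE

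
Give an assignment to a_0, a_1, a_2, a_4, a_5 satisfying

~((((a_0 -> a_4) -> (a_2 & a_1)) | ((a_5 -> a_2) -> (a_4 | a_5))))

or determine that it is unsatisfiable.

a_0=F, a_1=F, a_2=F, a_4=F, a_5=F

  ~((((a_0 -> a_4) -> (a_2 & a_1)) | ((a_5 -> a_2) -> (a_4 | a_5)))) = True
    ((a_0 -> a_4) -> (a_2 & a_1)) | ((a_5 -> a_2) -> (a_4 | a_5)) = False
      (a_0 -> a_4) -> (a_2 & a_1) = False
        a_0 -> a_4 = True
        a_2 & a_1 = False
      (a_5 -> a_2) -> (a_4 | a_5) = False
        a_5 -> a_2 = True
        a_4 | a_5 = False
The formula evaluates to True.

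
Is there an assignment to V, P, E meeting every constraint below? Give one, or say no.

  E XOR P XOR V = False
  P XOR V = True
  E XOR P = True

V: True, P: False, E: True

E XOR P XOR V = T XOR F XOR T = False ✓
P XOR V = F XOR T = True ✓
E XOR P = T XOR F = True ✓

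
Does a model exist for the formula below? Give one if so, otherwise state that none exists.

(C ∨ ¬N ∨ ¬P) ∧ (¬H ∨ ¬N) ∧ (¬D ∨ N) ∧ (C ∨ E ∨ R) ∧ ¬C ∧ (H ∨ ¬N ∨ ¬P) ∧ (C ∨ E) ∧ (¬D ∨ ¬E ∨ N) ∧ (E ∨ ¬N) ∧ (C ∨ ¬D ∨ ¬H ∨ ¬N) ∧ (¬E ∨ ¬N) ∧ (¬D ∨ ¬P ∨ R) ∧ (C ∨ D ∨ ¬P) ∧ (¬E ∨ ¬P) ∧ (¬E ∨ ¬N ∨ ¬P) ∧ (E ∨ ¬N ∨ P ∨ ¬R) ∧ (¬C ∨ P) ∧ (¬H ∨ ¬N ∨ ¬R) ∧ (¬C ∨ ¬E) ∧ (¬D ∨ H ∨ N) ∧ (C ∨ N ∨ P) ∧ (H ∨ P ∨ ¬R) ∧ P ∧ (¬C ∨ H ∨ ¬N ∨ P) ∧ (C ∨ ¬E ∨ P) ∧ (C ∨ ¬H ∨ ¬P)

Case P = True:
  (¬C) forces C = False.
  (C ∨ ¬N ∨ ¬P) forces N = False.
  (¬D ∨ N) forces D = False.
  Clause (C ∨ D ∨ ¬P) is falsified — contradiction.
Case P = False:
  Clause (P) is falsified — contradiction.
Both cases fail, so the formula is unsatisfiable.

UNSATISFIABLE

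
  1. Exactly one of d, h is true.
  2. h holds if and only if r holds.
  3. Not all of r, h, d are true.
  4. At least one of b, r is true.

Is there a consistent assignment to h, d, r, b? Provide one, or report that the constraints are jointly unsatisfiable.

h=T, d=F, r=T, b=F

  (1) {d, h}: 1 true — exactly one ✓
  (2) h=T, r=T — same ✓
  (3) {r, h, d}: 2/3 true — not all ✓
  (4) {b, r}: 1 true — at least one ✓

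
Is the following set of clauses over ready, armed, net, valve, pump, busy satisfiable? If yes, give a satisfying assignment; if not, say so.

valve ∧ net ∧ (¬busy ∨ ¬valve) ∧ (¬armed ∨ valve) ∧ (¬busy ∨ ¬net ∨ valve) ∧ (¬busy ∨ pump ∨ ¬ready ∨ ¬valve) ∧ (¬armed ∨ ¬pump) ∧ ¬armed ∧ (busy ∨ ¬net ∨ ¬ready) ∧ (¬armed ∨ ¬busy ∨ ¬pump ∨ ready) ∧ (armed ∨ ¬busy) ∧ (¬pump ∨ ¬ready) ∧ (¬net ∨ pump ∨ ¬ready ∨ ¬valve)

Unit clause (valve) forces valve = True.
Unit clause (net) forces net = True.
In (¬busy ∨ ¬valve) only ¬busy is left, so busy = False.
Unit clause (¬armed) forces armed = False.
In (busy ∨ ¬net ∨ ¬ready) only ¬ready is left, so ready = False.
Set pump = False.
All clauses satisfied.

ready: False, armed: False, net: True, valve: True, pump: False, busy: False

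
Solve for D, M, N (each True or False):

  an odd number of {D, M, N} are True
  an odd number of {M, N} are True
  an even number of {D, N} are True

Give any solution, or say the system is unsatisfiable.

D = False, M = True, N = False

{D, M, N}: 1 true → odd ✓
{M, N}: 1 true → odd ✓
{D, N}: 0 true → even ✓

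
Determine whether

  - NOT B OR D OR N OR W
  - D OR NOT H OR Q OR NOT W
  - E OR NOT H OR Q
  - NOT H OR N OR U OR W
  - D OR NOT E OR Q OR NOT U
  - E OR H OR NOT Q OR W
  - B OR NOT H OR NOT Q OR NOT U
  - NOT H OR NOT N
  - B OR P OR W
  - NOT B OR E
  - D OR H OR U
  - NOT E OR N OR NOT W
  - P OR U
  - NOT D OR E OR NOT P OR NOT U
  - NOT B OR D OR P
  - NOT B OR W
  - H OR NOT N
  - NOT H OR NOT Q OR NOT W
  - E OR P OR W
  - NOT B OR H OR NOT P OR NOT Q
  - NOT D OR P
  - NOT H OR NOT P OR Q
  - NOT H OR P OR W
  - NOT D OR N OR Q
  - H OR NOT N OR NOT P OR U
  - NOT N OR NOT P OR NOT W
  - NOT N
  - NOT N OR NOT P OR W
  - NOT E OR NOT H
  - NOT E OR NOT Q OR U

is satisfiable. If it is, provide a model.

E = False, W = False, U = True, N = False, P = True, H = False, D = False, B = False, Q = False

Unit clause (NOT N) forces N = False.
Set E = False.
  then (NOT B OR E) forces B = False.
Set W = False.
  then (B OR P OR W) forces P = True.
Try U = False:
  (NOT H OR N OR U OR W) forces H = False.
  (E OR H OR NOT Q OR W) forces Q = False.
  (D OR H OR U) forces D = True.
  clause (NOT D OR N OR Q) is falsified — backtrack.
So U = True.
  then (NOT D OR E OR NOT P OR NOT U) forces D = False.
Try H = True:
  (E OR NOT H OR Q) forces Q = True.
  clause (B OR NOT H OR NOT Q OR NOT U) is falsified — backtrack.
So H = False.
  then (E OR H OR NOT Q OR W) forces Q = False.
All clauses satisfied.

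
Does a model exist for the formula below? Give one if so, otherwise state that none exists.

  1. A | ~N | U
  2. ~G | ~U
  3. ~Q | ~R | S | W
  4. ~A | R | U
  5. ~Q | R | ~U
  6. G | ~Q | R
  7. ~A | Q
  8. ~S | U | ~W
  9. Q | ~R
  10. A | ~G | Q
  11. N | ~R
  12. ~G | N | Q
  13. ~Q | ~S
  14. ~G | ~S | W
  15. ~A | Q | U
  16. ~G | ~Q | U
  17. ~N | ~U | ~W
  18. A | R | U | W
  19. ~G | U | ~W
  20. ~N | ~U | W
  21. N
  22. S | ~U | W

N = True, Q = True, R = True, G = False, U = False, A = True, S = False, W = True

Unit clause (N) forces N = True.
Set Q = True.
  then (~Q | ~S) forces S = False.
Try R = False:
  (~Q | R | ~U) forces U = False.
  (A | ~N | U) forces A = True.
  clause (~A | R | U) is falsified — backtrack.
So R = True.
  then (~Q | ~R | S | W) forces W = True.
  then (~N | ~U | ~W) forces U = False.
  then (~G | U | ~W) forces G = False.
  then (A | ~N | U) forces A = True.
All clauses satisfied.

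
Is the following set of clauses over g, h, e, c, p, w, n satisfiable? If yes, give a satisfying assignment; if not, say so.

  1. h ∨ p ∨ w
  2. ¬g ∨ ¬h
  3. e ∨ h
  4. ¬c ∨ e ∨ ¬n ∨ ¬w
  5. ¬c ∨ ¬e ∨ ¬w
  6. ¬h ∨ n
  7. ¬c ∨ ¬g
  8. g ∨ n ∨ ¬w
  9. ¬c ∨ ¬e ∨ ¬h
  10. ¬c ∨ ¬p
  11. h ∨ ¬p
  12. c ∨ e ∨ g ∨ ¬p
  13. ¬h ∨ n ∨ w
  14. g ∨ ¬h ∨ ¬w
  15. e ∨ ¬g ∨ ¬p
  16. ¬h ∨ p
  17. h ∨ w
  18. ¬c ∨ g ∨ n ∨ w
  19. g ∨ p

Set g = False.
  then (g ∨ p) forces p = True.
  then (¬c ∨ ¬p) forces c = False.
  then (h ∨ ¬p) forces h = True.
  then (c ∨ e ∨ g ∨ ¬p) forces e = True.
  then (g ∨ ¬h ∨ ¬w) forces w = False.
  then (¬h ∨ n) forces n = True.
All clauses satisfied.

g=F; h=T; e=T; c=F; p=T; w=F; n=T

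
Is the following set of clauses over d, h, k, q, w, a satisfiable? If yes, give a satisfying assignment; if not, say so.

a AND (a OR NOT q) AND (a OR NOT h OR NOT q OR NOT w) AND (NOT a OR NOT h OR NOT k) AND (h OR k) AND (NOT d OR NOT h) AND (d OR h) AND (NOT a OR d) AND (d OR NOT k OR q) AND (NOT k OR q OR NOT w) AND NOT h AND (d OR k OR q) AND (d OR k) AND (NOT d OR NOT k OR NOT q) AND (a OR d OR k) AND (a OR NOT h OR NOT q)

d = True, h = False, k = True, q = False, w = False, a = True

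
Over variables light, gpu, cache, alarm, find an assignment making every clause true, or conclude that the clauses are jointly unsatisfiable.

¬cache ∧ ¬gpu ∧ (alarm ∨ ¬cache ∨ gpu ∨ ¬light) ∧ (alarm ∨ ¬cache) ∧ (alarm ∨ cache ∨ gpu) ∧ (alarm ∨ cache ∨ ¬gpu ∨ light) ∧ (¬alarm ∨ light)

light: True, gpu: False, cache: False, alarm: True

Unit clause (¬cache) forces cache = False.
Unit clause (¬gpu) forces gpu = False.
In (alarm ∨ cache ∨ gpu) only alarm is left, so alarm = True.
In (¬alarm ∨ light) only light is left, so light = True.
Check each clause:
  (¬cache): ¬cache holds.
  (¬gpu): ¬gpu holds.
  (alarm ∨ ¬cache ∨ gpu ∨ ¬light): alarm holds.
  (alarm ∨ ¬cache): alarm holds.
  (alarm ∨ cache ∨ gpu): alarm holds.
  (alarm ∨ cache ∨ ¬gpu ∨ light): alarm holds.
  (¬alarm ∨ light): light holds.
All clauses satisfied.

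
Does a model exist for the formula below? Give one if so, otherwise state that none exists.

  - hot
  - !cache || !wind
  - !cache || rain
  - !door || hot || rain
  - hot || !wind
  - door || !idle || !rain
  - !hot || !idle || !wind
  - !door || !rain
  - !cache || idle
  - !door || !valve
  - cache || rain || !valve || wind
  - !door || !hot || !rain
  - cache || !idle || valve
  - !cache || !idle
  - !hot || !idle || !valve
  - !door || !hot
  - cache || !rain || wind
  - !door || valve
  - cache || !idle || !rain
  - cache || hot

Unit clause (hot) forces hot = True.
In (!door || !hot) only !door is left, so door = False.
Set rain = True.
  then (door || !idle || !rain) forces idle = False.
  then (!cache || idle) forces cache = False.
  then (cache || !rain || wind) forces wind = True.
Set valve = True.
All clauses satisfied.

rain = True, hot = True, wind = True, cache = False, door = False, idle = False, valve = True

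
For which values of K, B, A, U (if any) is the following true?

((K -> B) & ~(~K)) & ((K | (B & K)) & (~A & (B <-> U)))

K = True; B = True; A = False; U = True

  (K -> B) & ~(~K) = True
    K -> B = True
    ~(~K) = True
      ~K = False
  (K | (B & K)) & (~A & (B <-> U)) = True
    K | (B & K) = True
      B & K = True
    ~A & (B <-> U) = True
      ~A = True
      B <-> U = True
Both conjuncts True, so the formula holds.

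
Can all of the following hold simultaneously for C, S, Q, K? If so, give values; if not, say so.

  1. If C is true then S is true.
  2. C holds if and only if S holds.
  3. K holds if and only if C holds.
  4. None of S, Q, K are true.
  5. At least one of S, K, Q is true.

Unsatisfiable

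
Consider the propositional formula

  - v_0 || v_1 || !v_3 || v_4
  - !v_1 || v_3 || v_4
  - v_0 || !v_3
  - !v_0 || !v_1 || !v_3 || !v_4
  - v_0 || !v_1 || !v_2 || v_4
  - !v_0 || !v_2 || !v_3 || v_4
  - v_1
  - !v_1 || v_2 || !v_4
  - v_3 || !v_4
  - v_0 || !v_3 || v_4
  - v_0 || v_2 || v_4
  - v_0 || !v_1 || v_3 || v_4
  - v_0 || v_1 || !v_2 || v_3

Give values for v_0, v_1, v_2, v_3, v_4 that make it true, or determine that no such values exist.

v_0 = True, v_1 = True, v_2 = False, v_3 = True, v_4 = False

Unit clause (v_1) forces v_1 = True.
Set v_0 = True.
Set v_2 = False.
  then (!v_1 || v_2 || !v_4) forces v_4 = False.
  then (!v_1 || v_3 || v_4) forces v_3 = True.
All clauses satisfied.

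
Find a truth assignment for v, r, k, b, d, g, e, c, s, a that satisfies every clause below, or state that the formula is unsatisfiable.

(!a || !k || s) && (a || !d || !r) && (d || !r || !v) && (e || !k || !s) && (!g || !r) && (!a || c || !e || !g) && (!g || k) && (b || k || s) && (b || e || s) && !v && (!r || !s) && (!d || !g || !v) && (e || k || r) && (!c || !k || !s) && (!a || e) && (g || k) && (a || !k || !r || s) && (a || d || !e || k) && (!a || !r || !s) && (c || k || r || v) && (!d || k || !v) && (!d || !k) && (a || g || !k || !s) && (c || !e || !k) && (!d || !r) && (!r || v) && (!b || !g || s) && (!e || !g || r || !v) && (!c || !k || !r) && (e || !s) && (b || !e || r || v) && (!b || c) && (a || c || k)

Unit clause (!v) forces v = False.
In (!r || v) only !r is left, so r = False.
Try k = False:
  (!g || k) forces g = False.
  clause (g || k) is falsified — backtrack.
So k = True.
  then (!d || !k) forces d = False.
Try b = False:
  (b || !e || r || v) forces e = False.
  (e || !k || !s) forces s = False.
  clause (b || e || s) is falsified — backtrack.
So b = True.
  then (!b || c) forces c = True.
  then (!c || !k || !s) forces s = False.
  then (!b || !g || s) forces g = False.
  then (!a || !k || s) forces a = False.
Set e = True.
All clauses satisfied.

v = False, r = False, k = True, b = True, d = False, g = False, e = True, c = True, s = False, a = False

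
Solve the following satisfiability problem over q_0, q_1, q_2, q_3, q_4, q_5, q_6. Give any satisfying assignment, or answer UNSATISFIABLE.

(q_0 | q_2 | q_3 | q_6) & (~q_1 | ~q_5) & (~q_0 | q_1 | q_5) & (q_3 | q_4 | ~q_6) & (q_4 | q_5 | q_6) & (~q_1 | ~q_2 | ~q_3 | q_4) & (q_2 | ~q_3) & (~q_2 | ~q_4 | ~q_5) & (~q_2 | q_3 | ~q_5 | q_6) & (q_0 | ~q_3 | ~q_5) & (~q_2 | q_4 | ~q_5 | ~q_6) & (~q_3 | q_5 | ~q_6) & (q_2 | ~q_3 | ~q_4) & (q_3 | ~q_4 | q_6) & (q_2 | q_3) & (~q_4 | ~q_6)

q_0 = False, q_1 = False, q_2 = True, q_3 = True, q_4 = True, q_5 = False, q_6 = False

Set q_0 = False.
Set q_1 = False.
Try q_2 = False:
  (q_2 | ~q_3) forces q_3 = False.
  clause (q_2 | q_3) is falsified — backtrack.
So q_2 = True.
Set q_3 = True.
  then (q_0 | ~q_3 | ~q_5) forces q_5 = False.
  then (~q_3 | q_5 | ~q_6) forces q_6 = False.
  then (q_4 | q_5 | q_6) forces q_4 = True.
All clauses satisfied.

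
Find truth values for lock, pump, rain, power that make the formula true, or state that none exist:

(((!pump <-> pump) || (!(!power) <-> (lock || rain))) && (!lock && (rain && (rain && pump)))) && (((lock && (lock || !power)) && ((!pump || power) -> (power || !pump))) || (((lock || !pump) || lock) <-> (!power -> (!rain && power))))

Case lock = True: the conjunct !lock is False.
Case lock = False: the formula simplifies to (((!pump <-> pump) || (!(!power) <-> rain)) && (rain && (rain && pump))) && (!pump <-> (!power -> (!rain && power))).
  rain = True: simplifies to (((!pump <-> pump) || !(!power)) && pump) && (!pump <-> power).
    pump = True: simplifies to !(!power) && !power.
      power = True: the conjunct !power is False.
      power = False: the conjunct !(!power) becomes !(!False) = False.
    pump = False: the conjunct pump is False.
  rain = False: the conjunct rain is False.
Both cases fail — unsatisfiable.

UNSATISFIABLE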